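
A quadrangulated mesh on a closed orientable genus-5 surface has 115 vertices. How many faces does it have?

123

χ = 2 − 2·5 = -8, and every face is a square so 4F = 2E.
V − E + F = -8 with E = 4F/2 gives 115 − (4/2 − 1)·F = -8, so F = 123 and E = 246.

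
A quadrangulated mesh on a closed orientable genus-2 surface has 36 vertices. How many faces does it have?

χ = 2 − 2·2 = -2, and every face is a square so 4F = 2E.
V − E + F = -2 with E = 4F/2 gives 36 − (4/2 − 1)·F = -2, so F = 38 and E = 76.

38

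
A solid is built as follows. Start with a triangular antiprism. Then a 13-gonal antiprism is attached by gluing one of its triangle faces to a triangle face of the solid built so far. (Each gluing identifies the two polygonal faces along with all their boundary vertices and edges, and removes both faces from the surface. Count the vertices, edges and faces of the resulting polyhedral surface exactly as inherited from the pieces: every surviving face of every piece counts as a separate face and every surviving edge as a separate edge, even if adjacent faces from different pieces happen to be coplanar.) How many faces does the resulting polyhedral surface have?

34

A triangular antiprism: V=6, E=12, F=8.
Attach a 13-gonal antiprism (V=26, E=52, F=28) along a 3-gon: merge 3 vertices and 3 edges, delete both glued faces → V=29, E=61, F=34.
Check: V − E + F = 29 − 61 + 34 = 2.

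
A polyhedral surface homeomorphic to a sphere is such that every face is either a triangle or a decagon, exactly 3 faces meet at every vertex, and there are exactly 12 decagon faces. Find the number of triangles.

Let x be the number of triangles; then F = 12 + x.
Edge–face incidences: 2E = 10·12 + 3·x = 120 + 3x.
Every vertex has degree 3, so 3V = 2E.
Euler: V − E + F = 2 ⇒ (2E)/3 − E + (12 + x) = 2.
Multiply by 6: 2·(2E) − 3·(2E) + 6·(12 + x) = 12, i.e. 72 + 6x − (120 + 3x) = 12.
Collecting terms: 3x − 48 = 12, so 3x = 60, so x = 20.
Then 2E = 120 + 3·20 = 180, so E = 90, V = 2E/3 = 60, F = 12 + 20 = 32.

20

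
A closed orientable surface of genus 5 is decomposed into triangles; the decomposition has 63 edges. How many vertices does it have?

13

χ = 2 − 2·5 = -8, and every face is a triangle so 3F = 2E.
F = 2E/3 = 42. Then V = -8 + E − F = -8 + 63 − 42 = 13.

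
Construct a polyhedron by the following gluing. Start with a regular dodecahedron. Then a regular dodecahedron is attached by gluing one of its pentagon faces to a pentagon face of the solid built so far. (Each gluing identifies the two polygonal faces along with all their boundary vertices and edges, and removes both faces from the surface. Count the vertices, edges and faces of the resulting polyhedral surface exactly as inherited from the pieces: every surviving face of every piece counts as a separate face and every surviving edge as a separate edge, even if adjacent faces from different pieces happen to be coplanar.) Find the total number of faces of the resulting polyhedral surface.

22

A regular dodecahedron: V=20, E=30, F=12.
Attach a regular dodecahedron (V=20, E=30, F=12) along a 5-gon: merge 5 vertices and 5 edges, delete both glued faces → V=35, E=55, F=22.
Check: V − E + F = 35 − 55 + 22 = 2.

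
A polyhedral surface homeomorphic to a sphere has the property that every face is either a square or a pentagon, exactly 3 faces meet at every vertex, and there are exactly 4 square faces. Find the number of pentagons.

Let x be the number of pentagons; then F = 4 + x.
Edge–face incidences: 2E = 4·4 + 5·x = 16 + 5x.
Every vertex has degree 3, so 3V = 2E.
Euler: V − E + F = 2 ⇒ (2E)/3 − E + (4 + x) = 2.
Multiply by 6: 2·(2E) − 3·(2E) + 6·(4 + x) = 12, i.e. 24 + 6x − (16 + 5x) = 12.
Collecting terms: x + 8 = 12, so x = 4.
Then 2E = 16 + 5·4 = 36, so E = 18, V = 2E/3 = 12, F = 4 + 4 = 8.

4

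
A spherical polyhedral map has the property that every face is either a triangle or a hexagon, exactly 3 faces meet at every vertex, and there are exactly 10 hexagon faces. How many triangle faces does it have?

Let x be the number of triangles; then F = 10 + x.
Edge–face incidences: 2E = 6·10 + 3·x = 60 + 3x.
Every vertex has degree 3, so 3V = 2E.
Euler: V − E + F = 2 ⇒ (2E)/3 − E + (10 + x) = 2.
Multiply by 6: 2·(2E) − 3·(2E) + 6·(10 + x) = 12, i.e. 60 + 6x − (60 + 3x) = 12.
Collecting terms: 3x = 12, so x = 4.
Then 2E = 60 + 3·4 = 72, so E = 36, V = 2E/3 = 24, F = 10 + 4 = 14.

4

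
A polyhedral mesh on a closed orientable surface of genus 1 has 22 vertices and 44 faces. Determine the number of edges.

For a closed orientable surface of genus 1, χ = 2 − 2·1 = 0.
E = V + F − (0) = 22 + 44 − (0) = 66.

66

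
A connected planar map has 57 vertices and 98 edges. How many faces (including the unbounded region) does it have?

43

Euler's formula for a connected plane graph: V − E + F = 2, so F = 2 − 57 + 98 = 43.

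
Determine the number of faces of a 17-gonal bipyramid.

A bipyramid over an n-gon has 2n triangular faces and n + 2 vertices: V = 17 + 2 = 19, E = 3·17 = 51, F = 2·17 = 34.

34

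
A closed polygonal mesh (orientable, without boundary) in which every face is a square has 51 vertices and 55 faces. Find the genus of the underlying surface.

Every face is a square, so 2E = 4·55 = 220, giving E = 110.
χ = V − E + F = 51 − 110 + 55 = -4.
For a closed orientable surface χ = 2 − 2g, so g = (2 − (-4))/2 = 3.

3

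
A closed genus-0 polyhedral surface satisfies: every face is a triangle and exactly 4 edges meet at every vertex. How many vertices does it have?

Each face has 3 edges and each edge borders two faces, so 2E = 3F.
Each vertex has degree 4, so 4V = 2E and hence V = 3F/4.
Euler: V − E + F = 2 ⇒ (3F/4) − (3F/2) + F = 2.
Multiply by 8: (6 − 12 + 8)F = 16, i.e. 2F = 16.
So F = 8, E = 3·8/2 = 12, V = 3·8/4 = 6.

6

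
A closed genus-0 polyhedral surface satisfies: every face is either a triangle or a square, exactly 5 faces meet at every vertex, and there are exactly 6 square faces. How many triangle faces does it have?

Let x be the number of triangles; then F = 6 + x.
Edge–face incidences: 2E = 4·6 + 3·x = 24 + 3x.
Every vertex has degree 5, so 5V = 2E.
Euler: V − E + F = 2 ⇒ (2E)/5 − E + (6 + x) = 2.
Multiply by 10: 2·(2E) − 5·(2E) + 10·(6 + x) = 20, i.e. 60 + 10x − 3·(24 + 3x) = 20.
Collecting terms: x − 12 = 20, so x = 32.
Then 2E = 24 + 3·32 = 120, so E = 60, V = 2E/5 = 24, F = 6 + 32 = 38.

32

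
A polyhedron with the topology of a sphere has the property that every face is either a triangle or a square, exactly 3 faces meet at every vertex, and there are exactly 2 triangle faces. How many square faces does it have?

3

Let x be the number of squares; then F = 2 + x.
Edge–face incidences: 2E = 3·2 + 4·x = 6 + 4x.
Every vertex has degree 3, so 3V = 2E.
Euler: V − E + F = 2 ⇒ (2E)/3 − E + (2 + x) = 2.
Multiply by 6: 2·(2E) − 3·(2E) + 6·(2 + x) = 12, i.e. 12 + 6x − (6 + 4x) = 12.
Collecting terms: 2x + 6 = 12, so 2x = 6, so x = 3.
Then 2E = 6 + 4·3 = 18, so E = 9, V = 2E/3 = 6, F = 2 + 3 = 5.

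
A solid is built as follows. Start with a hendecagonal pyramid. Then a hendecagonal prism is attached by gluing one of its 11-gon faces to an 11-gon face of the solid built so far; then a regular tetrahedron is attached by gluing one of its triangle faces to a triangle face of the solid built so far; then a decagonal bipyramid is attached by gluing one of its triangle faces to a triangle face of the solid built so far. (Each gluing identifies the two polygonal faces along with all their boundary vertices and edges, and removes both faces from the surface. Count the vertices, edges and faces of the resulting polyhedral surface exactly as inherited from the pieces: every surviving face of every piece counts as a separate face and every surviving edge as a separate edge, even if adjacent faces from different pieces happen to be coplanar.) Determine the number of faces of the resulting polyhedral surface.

43

A hendecagonal pyramid: V=12, E=22, F=12.
Attach a hendecagonal prism (V=22, E=33, F=13) along an 11-gon: merge 11 vertices and 11 edges, delete both glued faces → V=23, E=44, F=23.
Attach a regular tetrahedron (V=4, E=6, F=4) along a 3-gon: merge 3 vertices and 3 edges, delete both glued faces → V=24, E=47, F=25.
Attach a decagonal bipyramid (V=12, E=30, F=20) along a 3-gon: merge 3 vertices and 3 edges, delete both glued faces → V=33, E=74, F=43.
Check: V − E + F = 33 − 74 + 43 = 2.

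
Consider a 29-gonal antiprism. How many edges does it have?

116

An antiprism on an n-gon has two n-gon caps and 2n triangles: V = 2·29 = 58, E = 4·29 = 116, F = 2·29 + 2 = 60.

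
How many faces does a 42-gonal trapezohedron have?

84

The n-trapezohedron (dual of the n-antiprism) has V = 2·42 + 2 = 86, E = 4·42 = 168, F = 2·42 = 84.
Check: V − E + F = 86 − 168 + 84 = 2.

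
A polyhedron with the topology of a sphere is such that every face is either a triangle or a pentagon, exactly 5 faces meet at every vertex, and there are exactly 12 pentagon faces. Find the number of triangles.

80

Let x be the number of triangles; then F = 12 + x.
Edge–face incidences: 2E = 5·12 + 3·x = 60 + 3x.
Every vertex has degree 5, so 5V = 2E.
Euler: V − E + F = 2 ⇒ (2E)/5 − E + (12 + x) = 2.
Multiply by 10: 2·(2E) − 5·(2E) + 10·(12 + x) = 20, i.e. 120 + 10x − 3·(60 + 3x) = 20.
Collecting terms: x − 60 = 20, so x = 80.
Then 2E = 60 + 3·80 = 300, so E = 150, V = 2E/5 = 60, F = 12 + 80 = 92.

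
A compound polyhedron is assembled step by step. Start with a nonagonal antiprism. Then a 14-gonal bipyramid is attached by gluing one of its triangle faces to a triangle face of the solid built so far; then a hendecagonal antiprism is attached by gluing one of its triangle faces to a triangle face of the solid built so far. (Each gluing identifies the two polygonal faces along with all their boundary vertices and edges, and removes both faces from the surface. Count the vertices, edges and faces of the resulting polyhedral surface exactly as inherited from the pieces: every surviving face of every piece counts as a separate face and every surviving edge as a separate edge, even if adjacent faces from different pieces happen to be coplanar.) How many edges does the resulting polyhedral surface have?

116

A nonagonal antiprism: V=18, E=36, F=20.
Attach a 14-gonal bipyramid (V=16, E=42, F=28) along a 3-gon: merge 3 vertices and 3 edges, delete both glued faces → V=31, E=75, F=46.
Attach a hendecagonal antiprism (V=22, E=44, F=24) along a 3-gon: merge 3 vertices and 3 edges, delete both glued faces → V=50, E=116, F=68.
Check: V − E + F = 50 − 116 + 68 = 2.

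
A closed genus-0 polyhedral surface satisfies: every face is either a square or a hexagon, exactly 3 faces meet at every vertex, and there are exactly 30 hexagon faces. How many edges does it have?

102

Let x be the number of squares; then F = 30 + x.
Edge–face incidences: 2E = 6·30 + 4·x = 180 + 4x.
Every vertex has degree 3, so 3V = 2E.
Euler: V − E + F = 2 ⇒ (2E)/3 − E + (30 + x) = 2.
Multiply by 6: 2·(2E) − 3·(2E) + 6·(30 + x) = 12, i.e. 180 + 6x − (180 + 4x) = 12.
Collecting terms: 2x = 12, so x = 6.
Then 2E = 180 + 4·6 = 204, so E = 102, V = 2E/3 = 68, F = 30 + 6 = 36.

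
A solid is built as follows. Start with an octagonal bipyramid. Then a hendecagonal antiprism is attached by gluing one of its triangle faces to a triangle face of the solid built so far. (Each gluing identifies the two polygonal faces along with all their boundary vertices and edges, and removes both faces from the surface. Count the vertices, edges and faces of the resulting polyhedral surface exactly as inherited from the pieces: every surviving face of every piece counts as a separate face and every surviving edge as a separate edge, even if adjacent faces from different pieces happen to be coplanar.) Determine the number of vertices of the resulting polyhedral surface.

29

An octagonal bipyramid: V=10, E=24, F=16.
Attach a hendecagonal antiprism (V=22, E=44, F=24) along a 3-gon: merge 3 vertices and 3 edges, delete both glued faces → V=29, E=65, F=38.
Check: V − E + F = 29 − 65 + 38 = 2.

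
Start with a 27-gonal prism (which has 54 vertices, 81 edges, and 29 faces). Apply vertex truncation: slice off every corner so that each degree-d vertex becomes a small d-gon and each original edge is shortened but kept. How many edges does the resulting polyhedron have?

243

Truncation replaces each original edge-end by a new vertex, so V′ = 2E = 162.
Each original edge survives, and each old vertex of degree d contributes d new edges; summing degrees gives Σd = 2E, so E′ = E + 2E = 3E = 243.
Each original face survives and each original vertex becomes one new face: F′ = F + V = 83.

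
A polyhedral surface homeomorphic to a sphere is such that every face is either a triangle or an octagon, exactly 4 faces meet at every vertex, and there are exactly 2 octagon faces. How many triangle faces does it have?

16

Let x be the number of triangles; then F = 2 + x.
Edge–face incidences: 2E = 8·2 + 3·x = 16 + 3x.
Every vertex has degree 4, so 4V = 2E.
Euler: V − E + F = 2 ⇒ (2E)/4 − E + (2 + x) = 2.
Multiply by 8: 2·(2E) − 4·(2E) + 8·(2 + x) = 16, i.e. 16 + 8x − 2·(16 + 3x) = 16.
Collecting terms: 2x − 16 = 16, so 2x = 32, so x = 16.
Then 2E = 16 + 3·16 = 64, so E = 32, V = 2E/4 = 16, F = 2 + 16 = 18.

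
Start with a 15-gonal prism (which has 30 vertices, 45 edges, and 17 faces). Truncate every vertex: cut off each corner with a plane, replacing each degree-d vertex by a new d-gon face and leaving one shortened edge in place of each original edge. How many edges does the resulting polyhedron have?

Truncation replaces each original edge-end by a new vertex, so V′ = 2E = 90.
Each original edge survives, and each old vertex of degree d contributes d new edges; summing degrees gives Σd = 2E, so E′ = E + 2E = 3E = 135.
Each original face survives and each original vertex becomes one new face: F′ = F + V = 47.

135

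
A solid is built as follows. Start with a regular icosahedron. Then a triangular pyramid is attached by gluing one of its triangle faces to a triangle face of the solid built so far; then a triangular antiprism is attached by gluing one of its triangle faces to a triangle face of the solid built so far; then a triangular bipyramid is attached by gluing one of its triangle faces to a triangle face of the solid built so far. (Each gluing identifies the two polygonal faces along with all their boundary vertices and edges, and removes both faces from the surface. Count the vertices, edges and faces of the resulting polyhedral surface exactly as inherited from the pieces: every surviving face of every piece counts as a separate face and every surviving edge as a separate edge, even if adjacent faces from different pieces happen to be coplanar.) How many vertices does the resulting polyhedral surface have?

18

A regular icosahedron: V=12, E=30, F=20.
Attach a triangular pyramid (V=4, E=6, F=4) along a 3-gon: merge 3 vertices and 3 edges, delete both glued faces → V=13, E=33, F=22.
Attach a triangular antiprism (V=6, E=12, F=8) along a 3-gon: merge 3 vertices and 3 edges, delete both glued faces → V=16, E=42, F=28.
Attach a triangular bipyramid (V=5, E=9, F=6) along a 3-gon: merge 3 vertices and 3 edges, delete both glued faces → V=18, E=48, F=32.
Check: V − E + F = 18 − 48 + 32 = 2.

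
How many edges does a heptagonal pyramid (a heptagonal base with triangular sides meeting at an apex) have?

A pyramid on an n-gon base has one n-gon and n triangles: V = 7 + 1 = 8, E = 2·7 = 14, F = 7 + 1 = 8.
Check: V − E + F = 8 − 14 + 8 = 2.

14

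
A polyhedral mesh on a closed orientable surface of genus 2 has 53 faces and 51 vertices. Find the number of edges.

106

For a closed orientable surface of genus 2, χ = 2 − 2·2 = -2.
E = V + F − (-2) = 51 + 53 − (-2) = 106.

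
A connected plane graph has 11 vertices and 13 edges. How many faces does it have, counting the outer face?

Euler's formula for a connected plane graph: V − E + F = 2, so F = 2 − 11 + 13 = 4.

4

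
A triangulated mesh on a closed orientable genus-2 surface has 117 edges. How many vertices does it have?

χ = 2 − 2·2 = -2, and every face is a triangle so 3F = 2E.
F = 2E/3 = 78. Then V = -2 + E − F = -2 + 117 − 78 = 37.

37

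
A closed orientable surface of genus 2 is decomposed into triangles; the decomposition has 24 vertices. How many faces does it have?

52

χ = 2 − 2·2 = -2, and every face is a triangle so 3F = 2E.
V − E + F = -2 with E = 3F/2 gives 24 − (3/2 − 1)·F = -2, so F = 52 and E = 78.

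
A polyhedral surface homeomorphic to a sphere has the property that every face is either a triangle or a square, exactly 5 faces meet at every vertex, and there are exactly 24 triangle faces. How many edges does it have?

40

Let x be the number of squares; then F = 24 + x.
Edge–face incidences: 2E = 3·24 + 4·x = 72 + 4x.
Every vertex has degree 5, so 5V = 2E.
Euler: V − E + F = 2 ⇒ (2E)/5 − E + (24 + x) = 2.
Multiply by 10: 2·(2E) − 5·(2E) + 10·(24 + x) = 20, i.e. 240 + 10x − 3·(72 + 4x) = 20.
Collecting terms: −2x + 24 = 20, so −2x = −4, so x = 2.
Then 2E = 72 + 4·2 = 80, so E = 40, V = 2E/5 = 16, F = 24 + 2 = 26.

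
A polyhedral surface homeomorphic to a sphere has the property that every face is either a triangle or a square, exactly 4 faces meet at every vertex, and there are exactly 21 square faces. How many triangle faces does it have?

Let x be the number of triangles; then F = 21 + x.
Edge–face incidences: 2E = 4·21 + 3·x = 84 + 3x.
Every vertex has degree 4, so 4V = 2E.
Euler: V − E + F = 2 ⇒ (2E)/4 − E + (21 + x) = 2.
Multiply by 8: 2·(2E) − 4·(2E) + 8·(21 + x) = 16, i.e. 168 + 8x − 2·(84 + 3x) = 16.
Collecting terms: 2x = 16, so x = 8.
Then 2E = 84 + 3·8 = 108, so E = 54, V = 2E/4 = 27, F = 21 + 8 = 29.

8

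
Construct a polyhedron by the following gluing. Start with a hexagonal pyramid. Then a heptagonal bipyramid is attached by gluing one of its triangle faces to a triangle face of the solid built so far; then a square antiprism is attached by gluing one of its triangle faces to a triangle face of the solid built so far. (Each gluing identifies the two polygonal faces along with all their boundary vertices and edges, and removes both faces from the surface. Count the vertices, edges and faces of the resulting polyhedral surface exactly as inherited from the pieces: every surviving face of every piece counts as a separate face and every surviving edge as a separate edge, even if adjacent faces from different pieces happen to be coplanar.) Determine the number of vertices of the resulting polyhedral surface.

A hexagonal pyramid: V=7, E=12, F=7.
Attach a heptagonal bipyramid (V=9, E=21, F=14) along a 3-gon: merge 3 vertices and 3 edges, delete both glued faces → V=13, E=30, F=19.
Attach a square antiprism (V=8, E=16, F=10) along a 3-gon: merge 3 vertices and 3 edges, delete both glued faces → V=18, E=43, F=27.
Check: V − E + F = 18 − 43 + 27 = 2.

18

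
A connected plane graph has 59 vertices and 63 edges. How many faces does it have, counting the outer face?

Euler's formula for a connected plane graph: V − E + F = 2, so F = 2 − 59 + 63 = 6.

6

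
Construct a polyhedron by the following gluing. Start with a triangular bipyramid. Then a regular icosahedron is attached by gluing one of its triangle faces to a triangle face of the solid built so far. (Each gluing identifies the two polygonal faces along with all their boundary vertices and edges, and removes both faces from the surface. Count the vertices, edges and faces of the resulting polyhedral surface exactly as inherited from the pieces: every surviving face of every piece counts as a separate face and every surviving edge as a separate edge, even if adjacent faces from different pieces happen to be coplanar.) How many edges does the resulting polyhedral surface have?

A triangular bipyramid: V=5, E=9, F=6.
Attach a regular icosahedron (V=12, E=30, F=20) along a 3-gon: merge 3 vertices and 3 edges, delete both glued faces → V=14, E=36, F=24.
Check: V − E + F = 14 − 36 + 24 = 2.

36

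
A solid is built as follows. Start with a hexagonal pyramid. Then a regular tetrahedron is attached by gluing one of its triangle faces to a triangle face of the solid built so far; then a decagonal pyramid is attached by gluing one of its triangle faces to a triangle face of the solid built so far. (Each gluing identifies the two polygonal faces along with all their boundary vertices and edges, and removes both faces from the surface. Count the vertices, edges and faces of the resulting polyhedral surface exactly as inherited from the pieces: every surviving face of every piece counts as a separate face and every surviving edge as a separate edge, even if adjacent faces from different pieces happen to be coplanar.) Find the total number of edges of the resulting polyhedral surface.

A hexagonal pyramid: V=7, E=12, F=7.
Attach a regular tetrahedron (V=4, E=6, F=4) along a 3-gon: merge 3 vertices and 3 edges, delete both glued faces → V=8, E=15, F=9.
Attach a decagonal pyramid (V=11, E=20, F=11) along a 3-gon: merge 3 vertices and 3 edges, delete both glued faces → V=16, E=32, F=18.
Check: V − E + F = 16 − 32 + 18 = 2.

32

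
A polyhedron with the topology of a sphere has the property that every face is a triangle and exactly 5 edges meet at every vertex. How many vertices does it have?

Each face has 3 edges and each edge borders two faces, so 2E = 3F.
Each vertex has degree 5, so 5V = 2E and hence V = 3F/5.
Euler: V − E + F = 2 ⇒ (3F/5) − (3F/2) + F = 2.
Multiply by 10: (6 − 15 + 10)F = 20, i.e. 1F = 20.
So F = 20, E = 3·20/2 = 30, V = 3·20/5 = 12.

12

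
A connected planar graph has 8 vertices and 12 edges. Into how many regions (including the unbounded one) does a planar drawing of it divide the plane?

Euler's formula for a connected plane graph: V − E + F = 2, so F = 2 − 8 + 12 = 6.

6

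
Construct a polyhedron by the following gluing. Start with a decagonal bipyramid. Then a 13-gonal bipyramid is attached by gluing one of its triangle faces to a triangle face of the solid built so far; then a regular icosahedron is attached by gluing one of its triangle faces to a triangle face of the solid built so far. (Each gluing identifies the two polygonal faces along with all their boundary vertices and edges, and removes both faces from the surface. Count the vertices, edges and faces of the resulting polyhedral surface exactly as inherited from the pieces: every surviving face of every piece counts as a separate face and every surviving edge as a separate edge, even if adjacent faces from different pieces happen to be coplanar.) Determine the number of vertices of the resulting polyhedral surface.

33

A decagonal bipyramid: V=12, E=30, F=20.
Attach a 13-gonal bipyramid (V=15, E=39, F=26) along a 3-gon: merge 3 vertices and 3 edges, delete both glued faces → V=24, E=66, F=44.
Attach a regular icosahedron (V=12, E=30, F=20) along a 3-gon: merge 3 vertices and 3 edges, delete both glued faces → V=33, E=93, F=62.
Check: V − E + F = 33 − 93 + 62 = 2.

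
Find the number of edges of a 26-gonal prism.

A prism on an n-gon has two n-gon bases and n rectangular sides: V = 2·26 = 52, E = 3·26 = 78, F = 26 + 2 = 28.

78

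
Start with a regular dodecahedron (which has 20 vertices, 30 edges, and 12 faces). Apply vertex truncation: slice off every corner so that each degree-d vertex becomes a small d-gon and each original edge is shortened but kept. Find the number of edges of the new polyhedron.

90

Truncation replaces each original edge-end by a new vertex, so V′ = 2E = 60.
Each original edge survives, and each old vertex of degree d contributes d new edges; summing degrees gives Σd = 2E, so E′ = E + 2E = 3E = 90.
Each original face survives and each original vertex becomes one new face: F′ = F + V = 32.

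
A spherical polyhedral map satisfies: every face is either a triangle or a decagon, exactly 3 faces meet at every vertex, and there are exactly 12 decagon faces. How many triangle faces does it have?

20

Let x be the number of triangles; then F = 12 + x.
Edge–face incidences: 2E = 10·12 + 3·x = 120 + 3x.
Every vertex has degree 3, so 3V = 2E.
Euler: V − E + F = 2 ⇒ (2E)/3 − E + (12 + x) = 2.
Multiply by 6: 2·(2E) − 3·(2E) + 6·(12 + x) = 12, i.e. 72 + 6x − (120 + 3x) = 12.
Collecting terms: 3x − 48 = 12, so 3x = 60, so x = 20.
Then 2E = 120 + 3·20 = 180, so E = 90, V = 2E/3 = 60, F = 12 + 20 = 32.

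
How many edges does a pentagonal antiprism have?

20

An antiprism on an n-gon has two n-gon caps and 2n triangles: V = 2·5 = 10, E = 4·5 = 20, F = 2·5 + 2 = 12.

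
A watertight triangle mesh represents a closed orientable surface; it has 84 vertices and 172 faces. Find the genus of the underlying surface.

2

Every face is a triangle, so 2E = 3·172 = 516, giving E = 258.
χ = V − E + F = 84 − 258 + 172 = -2.
For a closed orientable surface χ = 2 − 2g, so g = (2 − (-2))/2 = 2.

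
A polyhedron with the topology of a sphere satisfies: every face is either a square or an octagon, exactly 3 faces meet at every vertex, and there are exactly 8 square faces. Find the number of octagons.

Let x be the number of octagons; then F = 8 + x.
Edge–face incidences: 2E = 4·8 + 8·x = 32 + 8x.
Every vertex has degree 3, so 3V = 2E.
Euler: V − E + F = 2 ⇒ (2E)/3 − E + (8 + x) = 2.
Multiply by 6: 2·(2E) − 3·(2E) + 6·(8 + x) = 12, i.e. 48 + 6x − (32 + 8x) = 12.
Collecting terms: −2x + 16 = 12, so −2x = −4, so x = 2.
Then 2E = 32 + 8·2 = 48, so E = 24, V = 2E/3 = 16, F = 8 + 2 = 10.

2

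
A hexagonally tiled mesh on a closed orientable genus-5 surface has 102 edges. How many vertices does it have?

60

χ = 2 − 2·5 = -8, and every face is a hexagon so 6F = 2E.
F = 2E/6 = 34. Then V = -8 + E − F = -8 + 102 − 34 = 60.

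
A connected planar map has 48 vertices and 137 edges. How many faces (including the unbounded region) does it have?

91

Euler's formula for a connected plane graph: V − E + F = 2, so F = 2 − 48 + 137 = 91.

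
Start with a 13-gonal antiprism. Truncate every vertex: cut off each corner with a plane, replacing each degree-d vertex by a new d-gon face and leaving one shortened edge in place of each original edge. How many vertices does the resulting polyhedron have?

The base solid has V = 26, E = 52, F = 28.
Truncation replaces each original edge-end by a new vertex, so V′ = 2E = 104.
Each original edge survives, and each old vertex of degree d contributes d new edges; summing degrees gives Σd = 2E, so E′ = E + 2E = 3E = 156.
Each original face survives and each original vertex becomes one new face: F′ = F + V = 54.

104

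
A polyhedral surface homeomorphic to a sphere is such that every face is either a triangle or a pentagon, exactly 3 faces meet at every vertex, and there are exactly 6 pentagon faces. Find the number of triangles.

Let x be the number of triangles; then F = 6 + x.
Edge–face incidences: 2E = 5·6 + 3·x = 30 + 3x.
Every vertex has degree 3, so 3V = 2E.
Euler: V − E + F = 2 ⇒ (2E)/3 − E + (6 + x) = 2.
Multiply by 6: 2·(2E) − 3·(2E) + 6·(6 + x) = 12, i.e. 36 + 6x − (30 + 3x) = 12.
Collecting terms: 3x + 6 = 12, so 3x = 6, so x = 2.
Then 2E = 30 + 3·2 = 36, so E = 18, V = 2E/3 = 12, F = 6 + 2 = 8.

2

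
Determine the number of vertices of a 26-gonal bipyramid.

28

A bipyramid over an n-gon has 2n triangular faces and n + 2 vertices: V = 26 + 2 = 28, E = 3·26 = 78, F = 2·26 = 52.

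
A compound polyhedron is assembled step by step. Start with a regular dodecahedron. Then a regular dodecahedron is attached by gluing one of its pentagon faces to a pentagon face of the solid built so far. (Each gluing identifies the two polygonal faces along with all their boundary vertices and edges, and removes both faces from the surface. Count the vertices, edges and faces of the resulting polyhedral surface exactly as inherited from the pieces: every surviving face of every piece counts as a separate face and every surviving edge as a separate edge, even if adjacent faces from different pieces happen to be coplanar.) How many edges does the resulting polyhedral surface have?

55

A regular dodecahedron: V=20, E=30, F=12.
Attach a regular dodecahedron (V=20, E=30, F=12) along a 5-gon: merge 5 vertices and 5 edges, delete both glued faces → V=35, E=55, F=22.
Check: V − E + F = 35 − 55 + 22 = 2.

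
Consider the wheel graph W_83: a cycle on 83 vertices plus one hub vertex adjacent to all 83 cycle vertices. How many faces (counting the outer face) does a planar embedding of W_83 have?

W_83 has V = 83 + 1 = 84 vertices and E = 2·83 = 166 edges.
By Euler's formula F = 2 − V + E = 2 − 84 + 166 = 84.

84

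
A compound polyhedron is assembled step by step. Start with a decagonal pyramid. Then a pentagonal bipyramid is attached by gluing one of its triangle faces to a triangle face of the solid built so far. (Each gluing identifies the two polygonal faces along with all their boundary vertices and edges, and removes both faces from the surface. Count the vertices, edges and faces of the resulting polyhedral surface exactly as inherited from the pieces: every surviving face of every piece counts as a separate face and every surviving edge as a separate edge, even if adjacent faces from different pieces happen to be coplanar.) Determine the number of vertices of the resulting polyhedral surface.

A decagonal pyramid: V=11, E=20, F=11.
Attach a pentagonal bipyramid (V=7, E=15, F=10) along a 3-gon: merge 3 vertices and 3 edges, delete both glued faces → V=15, E=32, F=19.
Check: V − E + F = 15 − 32 + 19 = 2.

15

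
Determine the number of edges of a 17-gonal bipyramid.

51

A bipyramid over an n-gon has 2n triangular faces and n + 2 vertices: V = 17 + 2 = 19, E = 3·17 = 51, F = 2·17 = 34.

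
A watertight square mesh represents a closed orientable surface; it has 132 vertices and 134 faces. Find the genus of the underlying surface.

Every face is a square, so 2E = 4·134 = 536, giving E = 268.
χ = V − E + F = 132 − 268 + 134 = -2.
For a closed orientable surface χ = 2 − 2g, so g = (2 − (-2))/2 = 2.

2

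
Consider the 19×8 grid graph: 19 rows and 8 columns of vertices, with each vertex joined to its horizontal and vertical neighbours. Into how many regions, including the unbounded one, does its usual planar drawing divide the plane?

The grid has V = 19·8 = 152 vertices and E = 19·7 + 8·18 = 277 edges.
F = 2 − V + E = 2 − 152 + 277 = 127.

127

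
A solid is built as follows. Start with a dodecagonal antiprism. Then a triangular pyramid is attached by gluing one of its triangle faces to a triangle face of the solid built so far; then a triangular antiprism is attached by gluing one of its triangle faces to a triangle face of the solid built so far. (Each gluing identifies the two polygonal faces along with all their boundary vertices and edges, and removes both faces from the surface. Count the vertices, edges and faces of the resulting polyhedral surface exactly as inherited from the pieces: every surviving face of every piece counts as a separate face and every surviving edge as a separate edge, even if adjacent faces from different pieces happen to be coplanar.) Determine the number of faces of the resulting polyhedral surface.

34

A dodecagonal antiprism: V=24, E=48, F=26.
Attach a triangular pyramid (V=4, E=6, F=4) along a 3-gon: merge 3 vertices and 3 edges, delete both glued faces → V=25, E=51, F=28.
Attach a triangular antiprism (V=6, E=12, F=8) along a 3-gon: merge 3 vertices and 3 edges, delete both glued faces → V=28, E=60, F=34.
Check: V − E + F = 28 − 60 + 34 = 2.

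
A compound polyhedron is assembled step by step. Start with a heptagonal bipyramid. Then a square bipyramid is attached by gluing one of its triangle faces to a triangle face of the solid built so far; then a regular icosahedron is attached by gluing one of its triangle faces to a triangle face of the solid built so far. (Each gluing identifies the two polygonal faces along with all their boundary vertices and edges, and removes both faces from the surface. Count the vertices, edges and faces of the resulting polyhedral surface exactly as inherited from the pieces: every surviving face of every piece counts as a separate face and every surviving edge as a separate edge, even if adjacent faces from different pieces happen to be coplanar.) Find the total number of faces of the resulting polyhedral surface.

38

A heptagonal bipyramid: V=9, E=21, F=14.
Attach a square bipyramid (V=6, E=12, F=8) along a 3-gon: merge 3 vertices and 3 edges, delete both glued faces → V=12, E=30, F=20.
Attach a regular icosahedron (V=12, E=30, F=20) along a 3-gon: merge 3 vertices and 3 edges, delete both glued faces → V=21, E=57, F=38.
Check: V − E + F = 21 − 57 + 38 = 2.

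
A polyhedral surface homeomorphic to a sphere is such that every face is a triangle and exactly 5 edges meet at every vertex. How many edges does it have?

Each face has 3 edges and each edge borders two faces, so 2E = 3F.
Each vertex has degree 5, so 5V = 2E and hence V = 3F/5.
Euler: V − E + F = 2 ⇒ (3F/5) − (3F/2) + F = 2.
Multiply by 10: (6 − 15 + 10)F = 20, i.e. 1F = 20.
So F = 20, E = 3·20/2 = 30, V = 3·20/5 = 12.

30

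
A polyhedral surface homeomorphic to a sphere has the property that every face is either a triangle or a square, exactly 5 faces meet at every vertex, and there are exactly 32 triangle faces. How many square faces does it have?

6

Let x be the number of squares; then F = 32 + x.
Edge–face incidences: 2E = 3·32 + 4·x = 96 + 4x.
Every vertex has degree 5, so 5V = 2E.
Euler: V − E + F = 2 ⇒ (2E)/5 − E + (32 + x) = 2.
Multiply by 10: 2·(2E) − 5·(2E) + 10·(32 + x) = 20, i.e. 320 + 10x − 3·(96 + 4x) = 20.
Collecting terms: −2x + 32 = 20, so −2x = −12, so x = 6.
Then 2E = 96 + 4·6 = 120, so E = 60, V = 2E/5 = 24, F = 32 + 6 = 38.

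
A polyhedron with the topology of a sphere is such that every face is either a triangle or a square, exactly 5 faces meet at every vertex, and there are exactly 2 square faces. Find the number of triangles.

24

Let x be the number of triangles; then F = 2 + x.
Edge–face incidences: 2E = 4·2 + 3·x = 8 + 3x.
Every vertex has degree 5, so 5V = 2E.
Euler: V − E + F = 2 ⇒ (2E)/5 − E + (2 + x) = 2.
Multiply by 10: 2·(2E) − 5·(2E) + 10·(2 + x) = 20, i.e. 20 + 10x − 3·(8 + 3x) = 20.
Collecting terms: x − 4 = 20, so x = 24.
Then 2E = 8 + 3·24 = 80, so E = 40, V = 2E/5 = 16, F = 2 + 24 = 26.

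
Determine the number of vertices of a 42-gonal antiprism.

An antiprism on an n-gon has two n-gon caps and 2n triangles: V = 2·42 = 84, E = 4·42 = 168, F = 2·42 + 2 = 86.
Check: V − E + F = 84 − 168 + 86 = 2.

84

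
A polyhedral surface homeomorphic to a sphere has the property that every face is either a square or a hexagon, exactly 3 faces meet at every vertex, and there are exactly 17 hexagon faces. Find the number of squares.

6

Let x be the number of squares; then F = 17 + x.
Edge–face incidences: 2E = 6·17 + 4·x = 102 + 4x.
Every vertex has degree 3, so 3V = 2E.
Euler: V − E + F = 2 ⇒ (2E)/3 − E + (17 + x) = 2.
Multiply by 6: 2·(2E) − 3·(2E) + 6·(17 + x) = 12, i.e. 102 + 6x − (102 + 4x) = 12.
Collecting terms: 2x = 12, so x = 6.
Then 2E = 102 + 4·6 = 126, so E = 63, V = 2E/3 = 42, F = 17 + 6 = 23.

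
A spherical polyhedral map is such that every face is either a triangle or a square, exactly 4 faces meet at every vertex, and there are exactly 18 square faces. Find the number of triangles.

8

Let x be the number of triangles; then F = 18 + x.
Edge–face incidences: 2E = 4·18 + 3·x = 72 + 3x.
Every vertex has degree 4, so 4V = 2E.
Euler: V − E + F = 2 ⇒ (2E)/4 − E + (18 + x) = 2.
Multiply by 8: 2·(2E) − 4·(2E) + 8·(18 + x) = 16, i.e. 144 + 8x − 2·(72 + 3x) = 16.
Collecting terms: 2x = 16, so x = 8.
Then 2E = 72 + 3·8 = 96, so E = 48, V = 2E/4 = 24, F = 18 + 8 = 26.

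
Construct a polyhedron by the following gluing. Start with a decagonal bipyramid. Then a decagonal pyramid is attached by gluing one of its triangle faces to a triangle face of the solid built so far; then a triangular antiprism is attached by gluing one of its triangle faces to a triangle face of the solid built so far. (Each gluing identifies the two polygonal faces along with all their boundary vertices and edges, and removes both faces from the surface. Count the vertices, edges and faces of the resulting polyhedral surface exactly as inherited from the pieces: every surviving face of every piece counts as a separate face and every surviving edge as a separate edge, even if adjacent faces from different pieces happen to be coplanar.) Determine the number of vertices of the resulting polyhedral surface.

23

A decagonal bipyramid: V=12, E=30, F=20.
Attach a decagonal pyramid (V=11, E=20, F=11) along a 3-gon: merge 3 vertices and 3 edges, delete both glued faces → V=20, E=47, F=29.
Attach a triangular antiprism (V=6, E=12, F=8) along a 3-gon: merge 3 vertices and 3 edges, delete both glued faces → V=23, E=56, F=35.
Check: V − E + F = 23 − 56 + 35 = 2.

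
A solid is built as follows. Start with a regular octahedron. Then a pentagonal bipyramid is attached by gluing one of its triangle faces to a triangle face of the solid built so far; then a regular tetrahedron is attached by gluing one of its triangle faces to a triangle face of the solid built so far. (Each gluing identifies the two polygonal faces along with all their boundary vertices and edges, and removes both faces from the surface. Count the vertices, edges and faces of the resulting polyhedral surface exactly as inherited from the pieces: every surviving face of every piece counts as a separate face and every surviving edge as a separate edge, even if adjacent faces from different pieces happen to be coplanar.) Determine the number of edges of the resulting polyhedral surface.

27

A regular octahedron: V=6, E=12, F=8.
Attach a pentagonal bipyramid (V=7, E=15, F=10) along a 3-gon: merge 3 vertices and 3 edges, delete both glued faces → V=10, E=24, F=16.
Attach a regular tetrahedron (V=4, E=6, F=4) along a 3-gon: merge 3 vertices and 3 edges, delete both glued faces → V=11, E=27, F=18.
Check: V − E + F = 11 − 27 + 18 = 2.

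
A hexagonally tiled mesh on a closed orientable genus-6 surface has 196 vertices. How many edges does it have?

χ = 2 − 2·6 = -10, and every face is a hexagon so 6F = 2E.
V − E + F = -10 with E = 6F/2 gives 196 − (6/2 − 1)·F = -10, so F = 103 and E = 309.

309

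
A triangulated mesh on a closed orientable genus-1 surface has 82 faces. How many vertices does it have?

χ = 2 − 2·1 = 0, and every face is a triangle so 3F = 2E.
E = 3·82/2 = 123. Then V = 0 + E − F = 0 + 123 − 82 = 41.

41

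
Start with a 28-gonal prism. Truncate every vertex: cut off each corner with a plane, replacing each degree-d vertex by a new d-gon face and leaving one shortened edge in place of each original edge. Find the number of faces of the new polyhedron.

The base solid has V = 56, E = 84, F = 30.
Truncation replaces each original edge-end by a new vertex, so V′ = 2E = 168.
Each original edge survives, and each old vertex of degree d contributes d new edges; summing degrees gives Σd = 2E, so E′ = E + 2E = 3E = 252.
Each original face survives and each original vertex becomes one new face: F′ = F + V = 86.

86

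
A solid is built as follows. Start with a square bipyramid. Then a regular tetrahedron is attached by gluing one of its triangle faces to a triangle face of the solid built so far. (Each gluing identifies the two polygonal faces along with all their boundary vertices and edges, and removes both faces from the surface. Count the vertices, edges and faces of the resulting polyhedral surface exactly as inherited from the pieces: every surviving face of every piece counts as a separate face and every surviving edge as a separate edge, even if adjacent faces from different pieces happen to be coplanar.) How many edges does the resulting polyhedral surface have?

15

A square bipyramid: V=6, E=12, F=8.
Attach a regular tetrahedron (V=4, E=6, F=4) along a 3-gon: merge 3 vertices and 3 edges, delete both glued faces → V=7, E=15, F=10.
Check: V − E + F = 7 − 15 + 10 = 2.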